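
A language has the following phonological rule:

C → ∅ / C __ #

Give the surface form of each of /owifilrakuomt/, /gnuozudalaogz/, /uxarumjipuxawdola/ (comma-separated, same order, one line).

/owifilrakuomt/: /t/ is the second consonant of a word-final cluster /mt/, so it deletes. → [owifilrakuom].
/gnuozudalaogz/: /z/ is the second consonant of a word-final cluster /gz/, so it deletes. → [gnuozudalaog].
/uxarumjipuxawdola/: the rule's environment is not met; surfaces unchanged as [uxarumjipuxawdola].

owifilrakuom, gnuozudalaog, uxarumjipuxawdola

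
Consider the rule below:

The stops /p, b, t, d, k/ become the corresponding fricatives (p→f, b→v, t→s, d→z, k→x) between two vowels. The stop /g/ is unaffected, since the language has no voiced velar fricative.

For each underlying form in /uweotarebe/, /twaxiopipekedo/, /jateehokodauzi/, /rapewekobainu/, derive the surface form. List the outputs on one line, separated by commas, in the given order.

uweosareve, twaxiofifexezo, jaseehoxozauzi, rafewexovainu

/uweotarebe/: /t/ is a stop between vowels /o/ and /a/, so it spirantizes to the fricative [s]. /b/ is a stop between vowels /e/ and /e/, so it spirantizes to the fricative [v]. → [uweosareve].
/twaxiopipekedo/: /p/ is a stop between vowels /o/ and /i/, so it spirantizes to the fricative [f]. /p/ is a stop between vowels /i/ and /e/, so it spirantizes to the fricative [f]. /k/ is a stop between vowels /e/ and /e/, so it spirantizes to the fricative [x]. /d/ is a stop between vowels /e/ and /o/, so it spirantizes to the fricative [z]. → [twaxiofifexezo].
/jateehokodauzi/: /t/ is a stop between vowels /a/ and /e/, so it spirantizes to the fricative [s]. /k/ is a stop between vowels /o/ and /o/, so it spirantizes to the fricative [x]. /d/ is a stop between vowels /o/ and /a/, so it spirantizes to the fricative [z]. → [jaseehoxozauzi].
/rapewekobainu/: /p/ is a stop between vowels /a/ and /e/, so it spirantizes to the fricative [f]. /k/ is a stop between vowels /e/ and /o/, so it spirantizes to the fricative [x]. /b/ is a stop between vowels /o/ and /a/, so it spirantizes to the fricative [v]. → [rafewexovainu].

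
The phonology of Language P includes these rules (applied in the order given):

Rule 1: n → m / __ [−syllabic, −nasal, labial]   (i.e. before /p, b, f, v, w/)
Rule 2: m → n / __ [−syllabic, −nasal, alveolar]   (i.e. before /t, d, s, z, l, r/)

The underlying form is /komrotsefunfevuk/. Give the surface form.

konrotsefumfevuk

Rule 1 (nasal place assimilation): /n/ precedes the labial consonant /f/, so it assimilates in place to [m]. /komrotsefunfevuk/ → komrotsefumfevuk.
Rule 2 (nasal place assimilation): /m/ precedes the alveolar consonant /r/, so it assimilates in place to [n]. /komrotsefumfevuk/ → konrotsefumfevuk.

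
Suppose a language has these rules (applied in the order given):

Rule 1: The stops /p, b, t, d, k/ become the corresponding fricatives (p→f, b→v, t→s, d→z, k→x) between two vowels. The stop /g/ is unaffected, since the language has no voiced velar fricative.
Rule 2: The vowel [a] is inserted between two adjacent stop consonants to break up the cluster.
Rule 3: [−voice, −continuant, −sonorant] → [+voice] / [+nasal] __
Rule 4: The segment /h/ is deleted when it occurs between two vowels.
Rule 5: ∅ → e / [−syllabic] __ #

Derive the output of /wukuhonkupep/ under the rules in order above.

Rule 1 (intervocalic spirantization): /k/ is a stop between vowels /u/ and /u/, so it spirantizes to the fricative [x]. /p/ is a stop between vowels /u/ and /e/, so it spirantizes to the fricative [f]. /wukuhonkupep/ → wuxuhonkufep.
Rule 2 (stop-cluster a-epenthesis): no segment meets the environment; /wuxuhonkufep/ is unchanged.
Rule 3 (post-nasal voicing): /k/ is a voiceless stop immediately after the nasal /n/, so it voices to [g]. /wuxuhonkufep/ → wuxuhongufep.
Rule 4 (intervocalic h-deletion): /h/ occurs between vowels /u/ and /o/, so it deletes. /wuxuhongufep/ → wuxuongufep.
Rule 5 (final e-epenthesis): the form ends in the consonant /p/, so [e] is inserted word-finally. /wuxuongufep/ → wuxuongufepe.

wuxuongufepe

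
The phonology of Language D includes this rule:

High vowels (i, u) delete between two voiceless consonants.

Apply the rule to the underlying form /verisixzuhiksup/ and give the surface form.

verisxzuhksp

/i/ is a high vowel flanked by voiceless consonants /s/ and /x/, so it deletes.
/i/ is a high vowel flanked by voiceless consonants /h/ and /k/, so it deletes.
/u/ is a high vowel flanked by voiceless consonants /s/ and /p/, so it deletes.
The other instances of /i/, /u/ do not occur in the required environment and remain unchanged.
Surface form: [verisxzuhksp].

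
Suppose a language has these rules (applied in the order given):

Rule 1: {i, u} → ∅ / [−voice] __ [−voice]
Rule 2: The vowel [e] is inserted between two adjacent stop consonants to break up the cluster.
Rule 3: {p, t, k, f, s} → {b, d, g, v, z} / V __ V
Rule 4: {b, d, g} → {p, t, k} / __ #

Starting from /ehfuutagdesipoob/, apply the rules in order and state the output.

ehfuudagedespoop

Rule 1 (high vowel syncope): /i/ is a high vowel flanked by voiceless consonants /s/ and /p/, so it deletes. /ehfuutagdesipoob/ → ehfuutagdespoob.
Rule 2 (stop-cluster e-epenthesis): /g/ and /d/ form a stop–stop cluster, so [e] is inserted between them. /ehfuutagdespoob/ → ehfuutagedespoob.
Rule 3 (intervocalic voicing): /t/ is a voiceless obstruent between vowels /u/ and /a/, so it voices to [d]. /ehfuutagedespoob/ → ehfuudagedespoob.
Rule 4 (final devoicing): /b/ is a voiced stop in word-final position, so it devoices to [p]. /ehfuudagedespoob/ → ehfuudagedespoop.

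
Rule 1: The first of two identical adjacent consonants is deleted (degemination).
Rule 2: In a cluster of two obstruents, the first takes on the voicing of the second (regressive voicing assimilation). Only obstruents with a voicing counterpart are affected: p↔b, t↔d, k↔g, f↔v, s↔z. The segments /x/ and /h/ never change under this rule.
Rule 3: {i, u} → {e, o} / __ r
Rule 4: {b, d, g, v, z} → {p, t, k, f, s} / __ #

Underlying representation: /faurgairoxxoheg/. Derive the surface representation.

Rule 1 (degemination): /xx/ is a geminate; the first /x/ deletes. /faurgairoxxoheg/ → faurgairoxoheg.
Rule 2 (regressive voicing assimilation): no segment meets the environment; /faurgairoxoheg/ is unchanged.
Rule 3 (pre-rhotic lowering): /u/ is a high vowel immediately before /r/, so it lowers to [o]. /i/ is a high vowel immediately before /r/, so it lowers to [e]. /faurgairoxoheg/ → faorgaeroxoheg.
Rule 4 (final devoicing): /g/ is a voiced obstruent in word-final position, so it devoices to [k]. /faorgaeroxoheg/ → faorgaeroxohek.

faorgaeroxohek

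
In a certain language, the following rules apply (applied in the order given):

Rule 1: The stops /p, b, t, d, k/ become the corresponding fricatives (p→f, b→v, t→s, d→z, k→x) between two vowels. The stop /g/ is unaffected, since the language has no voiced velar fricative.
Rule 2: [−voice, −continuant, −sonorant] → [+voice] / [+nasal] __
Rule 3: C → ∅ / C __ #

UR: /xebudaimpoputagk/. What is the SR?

Rule 1 (intervocalic spirantization): /b/ is a stop between vowels /e/ and /u/, so it spirantizes to the fricative [v]. /d/ is a stop between vowels /u/ and /a/, so it spirantizes to the fricative [z]. /p/ is a stop between vowels /o/ and /u/, so it spirantizes to the fricative [f]. /t/ is a stop between vowels /u/ and /a/, so it spirantizes to the fricative [s]. /xebudaimpoputagk/ → xevuzaimpofusagk.
Rule 2 (post-nasal voicing): /p/ is a voiceless stop immediately after the nasal /m/, so it voices to [b]. /xevuzaimpofusagk/ → xevuzaimbofusagk.
Rule 3 (final cluster simplification): /k/ is the second consonant of a word-final cluster /gk/, so it deletes. /xevuzaimbofusagk/ → xevuzaimbofusag.

xevuzaimbofusag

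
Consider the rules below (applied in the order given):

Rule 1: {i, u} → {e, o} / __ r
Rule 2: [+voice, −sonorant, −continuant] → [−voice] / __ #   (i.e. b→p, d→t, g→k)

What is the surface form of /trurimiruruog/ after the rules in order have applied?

Rule 1 (pre-rhotic lowering): /u/ is a high vowel immediately before /r/, so it lowers to [o]. /i/ is a high vowel immediately before /r/, so it lowers to [e]. /u/ is a high vowel immediately before /r/, so it lowers to [o]. /trurimiruruog/ → trorimeroruog.
Rule 2 (final devoicing): /g/ is a voiced stop in word-final position, so it devoices to [k]. /trorimeroruog/ → trorimeroruok.

trorimeroruok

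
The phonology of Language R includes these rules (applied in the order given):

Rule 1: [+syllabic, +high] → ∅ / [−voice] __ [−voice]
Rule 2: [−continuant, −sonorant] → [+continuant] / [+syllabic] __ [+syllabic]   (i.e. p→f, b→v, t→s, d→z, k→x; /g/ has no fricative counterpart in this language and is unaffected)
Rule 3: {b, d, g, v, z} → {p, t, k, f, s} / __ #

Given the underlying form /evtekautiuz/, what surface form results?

Rule 1 (high vowel syncope): no segment meets the environment; /evtekautiuz/ is unchanged.
Rule 2 (intervocalic spirantization): /k/ is a stop between vowels /e/ and /a/, so it spirantizes to the fricative [x]. /t/ is a stop between vowels /u/ and /i/, so it spirantizes to the fricative [s]. /evtekautiuz/ → evtexausiuz.
Rule 3 (final devoicing): /z/ is a voiced obstruent in word-final position, so it devoices to [s]. /evtexausiuz/ → evtexausius.

evtexausius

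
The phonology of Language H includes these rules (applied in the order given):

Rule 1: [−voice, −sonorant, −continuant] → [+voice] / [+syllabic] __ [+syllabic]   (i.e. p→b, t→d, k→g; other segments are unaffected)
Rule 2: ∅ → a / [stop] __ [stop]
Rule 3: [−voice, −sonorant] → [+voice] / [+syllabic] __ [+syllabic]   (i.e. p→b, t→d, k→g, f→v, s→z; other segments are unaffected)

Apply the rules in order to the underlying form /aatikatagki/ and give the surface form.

aadigadagagi

Rule 1 (intervocalic voicing): /t/ is a voiceless stop between vowels /a/ and /i/, so it voices to [d]. /k/ is a voiceless stop between vowels /i/ and /a/, so it voices to [g]. /t/ is a voiceless stop between vowels /a/ and /a/, so it voices to [d]. /aatikatagki/ → aadigadagki.
Rule 2 (stop-cluster a-epenthesis): /g/ and /k/ form a stop–stop cluster, so [a] is inserted between them. /aadigadagki/ → aadigadagaki.
Rule 3 (intervocalic voicing): /k/ is a voiceless obstruent between vowels /a/ and /i/, so it voices to [g]. /aadigadagaki/ → aadigadagagi.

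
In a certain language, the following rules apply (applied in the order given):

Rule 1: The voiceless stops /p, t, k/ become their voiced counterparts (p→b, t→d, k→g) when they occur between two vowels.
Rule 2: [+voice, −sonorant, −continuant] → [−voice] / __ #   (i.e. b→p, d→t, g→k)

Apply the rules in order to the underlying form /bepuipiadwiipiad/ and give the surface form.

bebuibiadwiibiat

Rule 1 (intervocalic voicing): /p/ is a voiceless stop between vowels /e/ and /u/, so it voices to [b]. /p/ is a voiceless stop between vowels /i/ and /i/, so it voices to [b]. /p/ is a voiceless stop between vowels /i/ and /i/, so it voices to [b]. /bepuipiadwiipiad/ → bebuibiadwiibiad.
Rule 2 (final devoicing): /d/ is a voiced stop in word-final position, so it devoices to [t]. /bebuibiadwiibiad/ → bebuibiadwiibiat.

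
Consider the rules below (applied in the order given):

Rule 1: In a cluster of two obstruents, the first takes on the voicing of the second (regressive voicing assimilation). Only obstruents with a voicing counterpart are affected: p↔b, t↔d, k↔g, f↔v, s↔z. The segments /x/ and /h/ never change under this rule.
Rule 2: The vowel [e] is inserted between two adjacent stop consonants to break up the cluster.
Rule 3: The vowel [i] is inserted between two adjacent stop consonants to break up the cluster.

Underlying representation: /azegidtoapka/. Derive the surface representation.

Rule 1 (regressive voicing assimilation): /d/ precedes the voiceless obstruent /t/, so it devoices to [t] by assimilation. /azegidtoapka/ → azegittoapka.
Rule 2 (stop-cluster e-epenthesis): /t/ and /t/ form a stop–stop cluster, so [e] is inserted between them. /p/ and /k/ form a stop–stop cluster, so [e] is inserted between them. /azegittoapka/ → azegitetoapeka.
Rule 3 (stop-cluster i-epenthesis): no segment meets the environment; /azegitetoapeka/ is unchanged.

azegitetoapeka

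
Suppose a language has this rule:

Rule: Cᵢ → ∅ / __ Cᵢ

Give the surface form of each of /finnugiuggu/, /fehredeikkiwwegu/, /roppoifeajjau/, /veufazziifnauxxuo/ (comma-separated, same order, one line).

finugiugu, fehredeikiwegu, ropoifeajau, veufaziifnauxuo

/finnugiuggu/: /nn/ is a geminate; the first /n/ deletes. /gg/ is a geminate; the first /g/ deletes. → [finugiugu].
/fehredeikkiwwegu/: /kk/ is a geminate; the first /k/ deletes. /ww/ is a geminate; the first /w/ deletes. → [fehredeikiwegu].
/roppoifeajjau/: /pp/ is a geminate; the first /p/ deletes. /jj/ is a geminate; the first /j/ deletes. → [ropoifeajau].
/veufazziifnauxxuo/: /zz/ is a geminate; the first /z/ deletes. /xx/ is a geminate; the first /x/ deletes. → [veufaziifnauxuo].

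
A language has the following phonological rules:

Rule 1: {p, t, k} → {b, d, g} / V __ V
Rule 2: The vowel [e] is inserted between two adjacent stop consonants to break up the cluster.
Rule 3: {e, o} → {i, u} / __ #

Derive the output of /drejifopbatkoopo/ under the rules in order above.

drejifopebatekoobu

Rule 1 (intervocalic voicing): /p/ is a voiceless stop between vowels /o/ and /o/, so it voices to [b]. /drejifopbatkoopo/ → drejifopbatkoobo.
Rule 2 (stop-cluster e-epenthesis): /p/ and /b/ form a stop–stop cluster, so [e] is inserted between them. /t/ and /k/ form a stop–stop cluster, so [e] is inserted between them. /drejifopbatkoobo/ → drejifopebatekoobo.
Rule 3 (final vowel raising): /o/ is a mid vowel in word-final position, so it raises to [u]. /drejifopebatekoobo/ → drejifopebatekoobu.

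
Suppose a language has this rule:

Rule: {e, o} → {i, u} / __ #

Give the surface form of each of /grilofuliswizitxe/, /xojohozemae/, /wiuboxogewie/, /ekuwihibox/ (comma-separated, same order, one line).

grilofuliswizitxi, xojohozemai, wiuboxogewii, ekuwihibox

/grilofuliswizitxe/: /e/ is a mid vowel in word-final position, so it raises to [i]. → [grilofuliswizitxi].
/xojohozemae/: /e/ is a mid vowel in word-final position, so it raises to [i]. → [xojohozemai].
/wiuboxogewie/: /e/ is a mid vowel in word-final position, so it raises to [i]. → [wiuboxogewii].
/ekuwihibox/: the rule's environment is not met; surfaces unchanged as [ekuwihibox].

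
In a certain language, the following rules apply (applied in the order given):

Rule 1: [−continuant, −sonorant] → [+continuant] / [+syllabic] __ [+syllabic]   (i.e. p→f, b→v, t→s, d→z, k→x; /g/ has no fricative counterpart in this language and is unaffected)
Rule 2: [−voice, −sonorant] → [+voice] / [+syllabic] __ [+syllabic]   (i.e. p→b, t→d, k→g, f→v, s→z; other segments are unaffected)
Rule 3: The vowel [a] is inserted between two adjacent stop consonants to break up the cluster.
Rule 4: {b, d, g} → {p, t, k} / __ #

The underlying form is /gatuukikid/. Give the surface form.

gazuuxixit

Rule 1 (intervocalic spirantization): /t/ is a stop between vowels /a/ and /u/, so it spirantizes to the fricative [s]. /k/ is a stop between vowels /u/ and /i/, so it spirantizes to the fricative [x]. /k/ is a stop between vowels /i/ and /i/, so it spirantizes to the fricative [x]. /gatuukikid/ → gasuuxixid.
Rule 2 (intervocalic voicing): /s/ is a voiceless obstruent between vowels /a/ and /u/, so it voices to [z]. /gasuuxixid/ → gazuuxixid.
Rule 3 (stop-cluster a-epenthesis): no segment meets the environment; /gazuuxixid/ is unchanged.
Rule 4 (final devoicing): /d/ is a voiced stop in word-final position, so it devoices to [t]. /gazuuxixid/ → gazuuxixit.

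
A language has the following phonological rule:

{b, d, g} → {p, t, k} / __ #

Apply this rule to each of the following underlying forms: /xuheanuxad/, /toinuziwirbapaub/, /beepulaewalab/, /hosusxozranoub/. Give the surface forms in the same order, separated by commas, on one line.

xuheanuxat, toinuziwirbapaup, beepulaewalap, hosusxozranoup

/xuheanuxad/: /d/ is a voiced stop in word-final position, so it devoices to [t]. → [xuheanuxat].
/toinuziwirbapaub/: /b/ is a voiced stop in word-final position, so it devoices to [p]. → [toinuziwirbapaup].
/beepulaewalab/: /b/ is a voiced stop in word-final position, so it devoices to [p]. → [beepulaewalap].
/hosusxozranoub/: /b/ is a voiced stop in word-final position, so it devoices to [p]. → [hosusxozranoup].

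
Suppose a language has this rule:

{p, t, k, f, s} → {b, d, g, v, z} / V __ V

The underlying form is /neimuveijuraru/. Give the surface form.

neimuveijuraru

No segment of /neimuveijuraru/ meets the structural description of the rule, so the form surfaces unchanged.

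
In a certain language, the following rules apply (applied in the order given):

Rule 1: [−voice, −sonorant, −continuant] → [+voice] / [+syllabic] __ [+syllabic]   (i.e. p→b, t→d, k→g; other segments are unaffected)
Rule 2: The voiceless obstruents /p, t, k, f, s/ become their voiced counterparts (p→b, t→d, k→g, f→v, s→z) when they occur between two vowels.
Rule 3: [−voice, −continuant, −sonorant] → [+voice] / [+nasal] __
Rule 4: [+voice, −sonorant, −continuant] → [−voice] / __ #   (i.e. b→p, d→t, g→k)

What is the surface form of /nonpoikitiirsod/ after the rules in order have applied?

Rule 1 (intervocalic voicing): /k/ is a voiceless stop between vowels /i/ and /i/, so it voices to [g]. /t/ is a voiceless stop between vowels /i/ and /i/, so it voices to [d]. /nonpoikitiirsod/ → nonpoigidiirsod.
Rule 2 (intervocalic voicing): no segment meets the environment; /nonpoigidiirsod/ is unchanged.
Rule 3 (post-nasal voicing): /p/ is a voiceless stop immediately after the nasal /n/, so it voices to [b]. /nonpoigidiirsod/ → nonboigidiirsod.
Rule 4 (final devoicing): /d/ is a voiced stop in word-final position, so it devoices to [t]. /nonboigidiirsod/ → nonboigidiirsot.

nonboigidiirsot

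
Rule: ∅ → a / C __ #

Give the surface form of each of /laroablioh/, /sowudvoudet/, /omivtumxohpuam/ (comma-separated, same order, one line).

laroablioha, sowudvoudeta, omivtumxohpuama

/laroablioh/: the form ends in the consonant /h/, so [a] is inserted word-finally. → [laroablioha].
/sowudvoudet/: the form ends in the consonant /t/, so [a] is inserted word-finally. → [sowudvoudeta].
/omivtumxohpuam/: the form ends in the consonant /m/, so [a] is inserted word-finally. → [omivtumxohpuama].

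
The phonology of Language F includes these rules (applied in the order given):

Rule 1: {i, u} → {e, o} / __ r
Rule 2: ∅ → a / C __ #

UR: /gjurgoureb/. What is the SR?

Rule 1 (pre-rhotic lowering): /u/ is a high vowel immediately before /r/, so it lowers to [o]. /u/ is a high vowel immediately before /r/, so it lowers to [o]. /gjurgoureb/ → gjorgooreb.
Rule 2 (final a-epenthesis): the form ends in the consonant /b/, so [a] is inserted word-finally. /gjorgooreb/ → gjorgooreba.

gjorgooreba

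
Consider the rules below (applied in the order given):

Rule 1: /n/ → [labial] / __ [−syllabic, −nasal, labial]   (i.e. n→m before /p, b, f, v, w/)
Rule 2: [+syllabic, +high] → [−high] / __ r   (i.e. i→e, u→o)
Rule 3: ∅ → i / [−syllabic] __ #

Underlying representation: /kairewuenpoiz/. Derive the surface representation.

kaerewuempoizi

Rule 1 (nasal place assimilation): /n/ precedes the labial consonant /p/, so it assimilates in place to [m]. /kairewuenpoiz/ → kairewuempoiz.
Rule 2 (pre-rhotic lowering): /i/ is a high vowel immediately before /r/, so it lowers to [e]. /kairewuempoiz/ → kaerewuempoiz.
Rule 3 (final i-epenthesis): the form ends in the consonant /z/, so [i] is inserted word-finally. /kaerewuempoiz/ → kaerewuempoizi.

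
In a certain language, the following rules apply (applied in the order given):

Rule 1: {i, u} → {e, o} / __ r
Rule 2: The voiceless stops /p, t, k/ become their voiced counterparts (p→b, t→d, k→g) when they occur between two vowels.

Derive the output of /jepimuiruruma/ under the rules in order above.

Rule 1 (pre-rhotic lowering): /i/ is a high vowel immediately before /r/, so it lowers to [e]. /u/ is a high vowel immediately before /r/, so it lowers to [o]. /jepimuiruruma/ → jepimueroruma.
Rule 2 (intervocalic voicing): /p/ is a voiceless stop between vowels /e/ and /i/, so it voices to [b]. /jepimueroruma/ → jebimueroruma.

jebimueroruma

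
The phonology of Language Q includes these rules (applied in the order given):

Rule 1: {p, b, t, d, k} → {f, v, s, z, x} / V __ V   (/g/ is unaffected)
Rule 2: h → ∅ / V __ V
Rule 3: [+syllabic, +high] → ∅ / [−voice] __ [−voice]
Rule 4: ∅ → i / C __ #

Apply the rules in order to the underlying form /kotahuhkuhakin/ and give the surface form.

kosauhkuaxini

Rule 1 (intervocalic spirantization): /t/ is a stop between vowels /o/ and /a/, so it spirantizes to the fricative [s]. /k/ is a stop between vowels /a/ and /i/, so it spirantizes to the fricative [x]. /kotahuhkuhakin/ → kosahuhkuhaxin.
Rule 2 (intervocalic h-deletion): /h/ occurs between vowels /a/ and /u/, so it deletes. /h/ occurs between vowels /u/ and /a/, so it deletes. /kosahuhkuhaxin/ → kosauhkuaxin.
Rule 3 (high vowel syncope): no segment meets the environment; /kosauhkuaxin/ is unchanged.
Rule 4 (final i-epenthesis): the form ends in the consonant /n/, so [i] is inserted word-finally. /kosauhkuaxin/ → kosauhkuaxini.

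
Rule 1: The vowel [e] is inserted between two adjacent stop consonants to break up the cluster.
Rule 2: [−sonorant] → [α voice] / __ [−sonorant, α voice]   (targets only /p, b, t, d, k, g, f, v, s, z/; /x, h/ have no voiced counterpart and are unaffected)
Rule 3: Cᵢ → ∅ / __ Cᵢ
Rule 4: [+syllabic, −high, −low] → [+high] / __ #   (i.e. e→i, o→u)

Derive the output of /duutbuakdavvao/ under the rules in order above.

duutebuakedavau

Rule 1 (stop-cluster e-epenthesis): /t/ and /b/ form a stop–stop cluster, so [e] is inserted between them. /k/ and /d/ form a stop–stop cluster, so [e] is inserted between them. /duutbuakdavvao/ → duutebuakedavvao.
Rule 2 (regressive voicing assimilation): no segment meets the environment; /duutebuakedavvao/ is unchanged.
Rule 3 (degemination): /vv/ is a geminate; the first /v/ deletes. /duutebuakedavvao/ → duutebuakedavao.
Rule 4 (final vowel raising): /o/ is a mid vowel in word-final position, so it raises to [u]. /duutebuakedavao/ → duutebuakedavau.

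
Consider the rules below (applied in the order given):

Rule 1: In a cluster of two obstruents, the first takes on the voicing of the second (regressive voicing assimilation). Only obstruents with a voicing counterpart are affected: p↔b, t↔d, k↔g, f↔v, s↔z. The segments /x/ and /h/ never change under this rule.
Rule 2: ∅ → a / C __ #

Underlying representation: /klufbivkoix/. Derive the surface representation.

kluvbifkoixa

Rule 1 (regressive voicing assimilation): /f/ precedes the voiced obstruent /b/, so it voices to [v] by assimilation. /v/ precedes the voiceless obstruent /k/, so it devoices to [f] by assimilation. /klufbivkoix/ → kluvbifkoix.
Rule 2 (final a-epenthesis): the form ends in the consonant /x/, so [a] is inserted word-finally. /kluvbifkoix/ → kluvbifkoixa.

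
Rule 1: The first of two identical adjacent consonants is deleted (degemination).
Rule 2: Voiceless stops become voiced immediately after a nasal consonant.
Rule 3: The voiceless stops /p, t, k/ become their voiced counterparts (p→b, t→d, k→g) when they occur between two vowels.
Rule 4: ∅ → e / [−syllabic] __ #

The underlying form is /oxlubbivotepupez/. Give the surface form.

oxlubivodebubeze

Rule 1 (degemination): /bb/ is a geminate; the first /b/ deletes. /oxlubbivotepupez/ → oxlubivotepupez.
Rule 2 (post-nasal voicing): no segment meets the environment; /oxlubivotepupez/ is unchanged.
Rule 3 (intervocalic voicing): /t/ is a voiceless stop between vowels /o/ and /e/, so it voices to [d]. /p/ is a voiceless stop between vowels /e/ and /u/, so it voices to [b]. /p/ is a voiceless stop between vowels /u/ and /e/, so it voices to [b]. /oxlubivotepupez/ → oxlubivodebubez.
Rule 4 (final e-epenthesis): the form ends in the consonant /z/, so [e] is inserted word-finally. /oxlubivodebubez/ → oxlubivodebubeze.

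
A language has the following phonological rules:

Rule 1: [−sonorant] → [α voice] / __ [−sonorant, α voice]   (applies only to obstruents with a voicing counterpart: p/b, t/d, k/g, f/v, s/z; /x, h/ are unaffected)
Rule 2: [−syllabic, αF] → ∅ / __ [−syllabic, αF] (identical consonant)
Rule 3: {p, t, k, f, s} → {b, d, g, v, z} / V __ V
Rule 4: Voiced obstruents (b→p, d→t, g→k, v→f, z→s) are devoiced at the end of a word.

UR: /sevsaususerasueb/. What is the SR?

Rule 1 (regressive voicing assimilation): /v/ precedes the voiceless obstruent /s/, so it devoices to [f] by assimilation. /sevsaususerasueb/ → sefsaususerasueb.
Rule 2 (degemination): no segment meets the environment; /sefsaususerasueb/ is unchanged.
Rule 3 (intervocalic voicing): /s/ is a voiceless obstruent between vowels /u/ and /u/, so it voices to [z]. /s/ is a voiceless obstruent between vowels /u/ and /e/, so it voices to [z]. /s/ is a voiceless obstruent between vowels /a/ and /u/, so it voices to [z]. /sefsaususerasueb/ → sefsauzuzerazueb.
Rule 4 (final devoicing): /b/ is a voiced obstruent in word-final position, so it devoices to [p]. /sefsauzuzerazueb/ → sefsauzuzerazuep.

sefsauzuzerazuep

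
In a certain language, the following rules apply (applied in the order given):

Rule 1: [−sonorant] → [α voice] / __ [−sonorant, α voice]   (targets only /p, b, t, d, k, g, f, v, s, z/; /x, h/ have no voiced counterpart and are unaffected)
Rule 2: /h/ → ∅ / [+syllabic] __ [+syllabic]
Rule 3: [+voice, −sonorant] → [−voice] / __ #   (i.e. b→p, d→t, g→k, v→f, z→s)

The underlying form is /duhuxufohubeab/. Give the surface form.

Rule 1 (regressive voicing assimilation): no segment meets the environment; /duhuxufohubeab/ is unchanged.
Rule 2 (intervocalic h-deletion): /h/ occurs between vowels /u/ and /u/, so it deletes. /h/ occurs between vowels /o/ and /u/, so it deletes. /duhuxufohubeab/ → duuxufoubeab.
Rule 3 (final devoicing): /b/ is a voiced obstruent in word-final position, so it devoices to [p]. /duuxufoubeab/ → duuxufoubeap.

duuxufoubeap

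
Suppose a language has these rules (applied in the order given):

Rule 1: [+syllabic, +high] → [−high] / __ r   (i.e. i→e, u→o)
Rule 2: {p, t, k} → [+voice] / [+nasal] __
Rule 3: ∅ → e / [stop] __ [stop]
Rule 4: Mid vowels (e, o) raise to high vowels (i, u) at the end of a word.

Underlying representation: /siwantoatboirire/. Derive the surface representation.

siwandoateboereri

Rule 1 (pre-rhotic lowering): /i/ is a high vowel immediately before /r/, so it lowers to [e]. /i/ is a high vowel immediately before /r/, so it lowers to [e]. /siwantoatboirire/ → siwantoatboerere.
Rule 2 (post-nasal voicing): /t/ is a voiceless stop immediately after the nasal /n/, so it voices to [d]. /siwantoatboerere/ → siwandoatboerere.
Rule 3 (stop-cluster e-epenthesis): /t/ and /b/ form a stop–stop cluster, so [e] is inserted between them. /siwandoatboerere/ → siwandoateboerere.
Rule 4 (final vowel raising): /e/ is a mid vowel in word-final position, so it raises to [i]. /siwandoateboerere/ → siwandoateboereri.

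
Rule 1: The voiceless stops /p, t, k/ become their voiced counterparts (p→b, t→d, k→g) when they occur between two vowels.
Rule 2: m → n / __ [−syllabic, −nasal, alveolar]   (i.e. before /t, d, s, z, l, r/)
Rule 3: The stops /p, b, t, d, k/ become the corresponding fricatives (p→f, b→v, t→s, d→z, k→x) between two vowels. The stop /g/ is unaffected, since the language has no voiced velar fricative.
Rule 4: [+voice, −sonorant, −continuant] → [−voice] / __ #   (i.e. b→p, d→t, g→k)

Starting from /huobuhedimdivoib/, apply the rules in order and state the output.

huovuhezindivoip

Rule 1 (intervocalic voicing): no segment meets the environment; /huobuhedimdivoib/ is unchanged.
Rule 2 (nasal place assimilation): /m/ precedes the alveolar consonant /d/, so it assimilates in place to [n]. /huobuhedimdivoib/ → huobuhedindivoib.
Rule 3 (intervocalic spirantization): /b/ is a stop between vowels /o/ and /u/, so it spirantizes to the fricative [v]. /d/ is a stop between vowels /e/ and /i/, so it spirantizes to the fricative [z]. /huobuhedindivoib/ → huovuhezindivoib.
Rule 4 (final devoicing): /b/ is a voiced stop in word-final position, so it devoices to [p]. /huovuhezindivoib/ → huovuhezindivoip.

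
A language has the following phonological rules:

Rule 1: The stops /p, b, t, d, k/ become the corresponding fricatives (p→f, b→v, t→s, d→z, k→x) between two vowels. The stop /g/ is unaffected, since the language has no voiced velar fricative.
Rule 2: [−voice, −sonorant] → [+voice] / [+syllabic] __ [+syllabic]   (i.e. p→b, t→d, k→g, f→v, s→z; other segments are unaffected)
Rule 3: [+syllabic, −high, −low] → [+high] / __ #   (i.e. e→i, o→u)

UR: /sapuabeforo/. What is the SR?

savuavevoru

Rule 1 (intervocalic spirantization): /p/ is a stop between vowels /a/ and /u/, so it spirantizes to the fricative [f]. /b/ is a stop between vowels /a/ and /e/, so it spirantizes to the fricative [v]. /sapuabeforo/ → safuaveforo.
Rule 2 (intervocalic voicing): /f/ is a voiceless obstruent between vowels /a/ and /u/, so it voices to [v]. /f/ is a voiceless obstruent between vowels /e/ and /o/, so it voices to [v]. /safuaveforo/ → savuavevoro.
Rule 3 (final vowel raising): /o/ is a mid vowel in word-final position, so it raises to [u]. /savuavevoro/ → savuavevoru.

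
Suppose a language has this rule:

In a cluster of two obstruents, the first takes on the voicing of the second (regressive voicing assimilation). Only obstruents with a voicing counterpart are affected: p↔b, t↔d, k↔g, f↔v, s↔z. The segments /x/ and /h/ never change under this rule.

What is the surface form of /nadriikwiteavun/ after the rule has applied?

No segment of /nadriikwiteavun/ meets the structural description of the rule, so the form surfaces unchanged.

nadriikwiteavun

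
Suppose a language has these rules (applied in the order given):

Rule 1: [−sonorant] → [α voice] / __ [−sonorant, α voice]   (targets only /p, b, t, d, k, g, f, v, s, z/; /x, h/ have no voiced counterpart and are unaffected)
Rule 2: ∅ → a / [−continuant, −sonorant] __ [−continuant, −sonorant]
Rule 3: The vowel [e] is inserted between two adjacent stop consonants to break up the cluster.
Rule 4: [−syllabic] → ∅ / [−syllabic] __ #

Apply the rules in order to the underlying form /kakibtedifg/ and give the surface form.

Rule 1 (regressive voicing assimilation): /b/ precedes the voiceless obstruent /t/, so it devoices to [p] by assimilation. /f/ precedes the voiced obstruent /g/, so it voices to [v] by assimilation. /kakibtedifg/ → kakiptedivg.
Rule 2 (stop-cluster a-epenthesis): /p/ and /t/ form a stop–stop cluster, so [a] is inserted between them. /kakiptedivg/ → kakipatedivg.
Rule 3 (stop-cluster e-epenthesis): no segment meets the environment; /kakipatedivg/ is unchanged.
Rule 4 (final cluster simplification): /g/ is the second consonant of a word-final cluster /vg/, so it deletes. /kakipatedivg/ → kakipatediv.

kakipatediv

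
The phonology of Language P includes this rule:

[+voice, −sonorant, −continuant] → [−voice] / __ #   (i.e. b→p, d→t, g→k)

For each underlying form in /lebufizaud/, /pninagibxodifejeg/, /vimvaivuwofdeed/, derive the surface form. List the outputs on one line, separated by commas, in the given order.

lebufizaut, pninagibxodifejek, vimvaivuwofdeet

/lebufizaud/: /d/ is a voiced stop in word-final position, so it devoices to [t]. → [lebufizaut].
/pninagibxodifejeg/: /g/ is a voiced stop in word-final position, so it devoices to [k]. → [pninagibxodifejek].
/vimvaivuwofdeed/: /d/ is a voiced stop in word-final position, so it devoices to [t]. → [vimvaivuwofdeet].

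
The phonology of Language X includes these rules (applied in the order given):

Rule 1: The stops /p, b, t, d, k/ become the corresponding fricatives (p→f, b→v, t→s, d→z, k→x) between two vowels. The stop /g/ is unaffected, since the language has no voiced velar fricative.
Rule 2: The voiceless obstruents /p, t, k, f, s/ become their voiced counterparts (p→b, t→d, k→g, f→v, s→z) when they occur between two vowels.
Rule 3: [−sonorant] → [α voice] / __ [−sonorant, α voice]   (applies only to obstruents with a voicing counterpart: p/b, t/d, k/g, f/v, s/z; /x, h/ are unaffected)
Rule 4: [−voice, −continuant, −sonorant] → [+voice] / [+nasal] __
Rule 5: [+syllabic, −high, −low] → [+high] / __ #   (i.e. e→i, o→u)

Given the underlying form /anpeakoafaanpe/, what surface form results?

Rule 1 (intervocalic spirantization): /k/ is a stop between vowels /a/ and /o/, so it spirantizes to the fricative [x]. /anpeakoafaanpe/ → anpeaxoafaanpe.
Rule 2 (intervocalic voicing): /f/ is a voiceless obstruent between vowels /a/ and /a/, so it voices to [v]. /anpeaxoafaanpe/ → anpeaxoavaanpe.
Rule 3 (regressive voicing assimilation): no segment meets the environment; /anpeaxoavaanpe/ is unchanged.
Rule 4 (post-nasal voicing): /p/ is a voiceless stop immediately after the nasal /n/, so it voices to [b]. /p/ is a voiceless stop immediately after the nasal /n/, so it voices to [b]. /anpeaxoavaanpe/ → anbeaxoavaanbe.
Rule 5 (final vowel raising): /e/ is a mid vowel in word-final position, so it raises to [i]. /anbeaxoavaanbe/ → anbeaxoavaanbi.

anbeaxoavaanbi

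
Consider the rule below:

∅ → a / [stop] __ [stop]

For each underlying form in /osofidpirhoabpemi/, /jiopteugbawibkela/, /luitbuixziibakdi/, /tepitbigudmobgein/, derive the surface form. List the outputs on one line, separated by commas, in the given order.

/osofidpirhoabpemi/: /d/ and /p/ form a stop–stop cluster, so [a] is inserted between them. /b/ and /p/ form a stop–stop cluster, so [a] is inserted between them. → [osofidapirhoabapemi].
/jiopteugbawibkela/: /p/ and /t/ form a stop–stop cluster, so [a] is inserted between them. /g/ and /b/ form a stop–stop cluster, so [a] is inserted between them. /b/ and /k/ form a stop–stop cluster, so [a] is inserted between them. → [jiopateugabawibakela].
/luitbuixziibakdi/: /t/ and /b/ form a stop–stop cluster, so [a] is inserted between them. /k/ and /d/ form a stop–stop cluster, so [a] is inserted between them. → [luitabuixziibakadi].
/tepitbigudmobgein/: /t/ and /b/ form a stop–stop cluster, so [a] is inserted between them. /b/ and /g/ form a stop–stop cluster, so [a] is inserted between them. → [tepitabigudmobagein].

osofidapirhoabapemi, jiopateugabawibakela, luitabuixziibakadi, tepitabigudmobagein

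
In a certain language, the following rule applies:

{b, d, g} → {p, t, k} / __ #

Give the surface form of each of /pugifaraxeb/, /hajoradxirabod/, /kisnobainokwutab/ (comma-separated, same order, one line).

pugifaraxep, hajoradxirabot, kisnobainokwutap

/pugifaraxeb/: /b/ is a voiced stop in word-final position, so it devoices to [p]. → [pugifaraxep].
/hajoradxirabod/: /d/ is a voiced stop in word-final position, so it devoices to [t]. → [hajoradxirabot].
/kisnobainokwutab/: /b/ is a voiced stop in word-final position, so it devoices to [p]. → [kisnobainokwutap].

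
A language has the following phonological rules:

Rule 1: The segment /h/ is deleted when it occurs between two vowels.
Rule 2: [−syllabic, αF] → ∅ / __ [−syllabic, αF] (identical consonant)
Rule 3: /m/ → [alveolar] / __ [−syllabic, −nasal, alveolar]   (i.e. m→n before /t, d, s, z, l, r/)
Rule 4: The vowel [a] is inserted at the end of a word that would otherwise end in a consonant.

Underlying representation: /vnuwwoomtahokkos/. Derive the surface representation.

Rule 1 (intervocalic h-deletion): /h/ occurs between vowels /a/ and /o/, so it deletes. /vnuwwoomtahokkos/ → vnuwwoomtaokkos.
Rule 2 (degemination): /ww/ is a geminate; the first /w/ deletes. /kk/ is a geminate; the first /k/ deletes. /vnuwwoomtaokkos/ → vnuwoomtaokos.
Rule 3 (nasal place assimilation): /m/ precedes the alveolar consonant /t/, so it assimilates in place to [n]. /vnuwoomtaokos/ → vnuwoontaokos.
Rule 4 (final a-epenthesis): the form ends in the consonant /s/, so [a] is inserted word-finally. /vnuwoontaokos/ → vnuwoontaokosa.

vnuwoontaokosa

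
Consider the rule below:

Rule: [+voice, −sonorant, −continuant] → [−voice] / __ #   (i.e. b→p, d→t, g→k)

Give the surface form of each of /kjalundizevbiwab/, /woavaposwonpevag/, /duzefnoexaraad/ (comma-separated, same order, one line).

kjalundizevbiwap, woavaposwonpevak, duzefnoexaraat

/kjalundizevbiwab/: /b/ is a voiced stop in word-final position, so it devoices to [p]. → [kjalundizevbiwap].
/woavaposwonpevag/: /g/ is a voiced stop in word-final position, so it devoices to [k]. → [woavaposwonpevak].
/duzefnoexaraad/: /d/ is a voiced stop in word-final position, so it devoices to [t]. → [duzefnoexaraat].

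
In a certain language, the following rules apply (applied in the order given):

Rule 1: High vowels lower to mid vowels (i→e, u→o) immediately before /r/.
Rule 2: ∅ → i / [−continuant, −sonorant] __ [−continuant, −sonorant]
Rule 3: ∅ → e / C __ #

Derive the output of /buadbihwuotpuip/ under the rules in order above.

buadibihwuotipuipe

Rule 1 (pre-rhotic lowering): no segment meets the environment; /buadbihwuotpuip/ is unchanged.
Rule 2 (stop-cluster i-epenthesis): /d/ and /b/ form a stop–stop cluster, so [i] is inserted between them. /t/ and /p/ form a stop–stop cluster, so [i] is inserted between them. /buadbihwuotpuip/ → buadibihwuotipuip.
Rule 3 (final e-epenthesis): the form ends in the consonant /p/, so [e] is inserted word-finally. /buadibihwuotipuip/ → buadibihwuotipuipe.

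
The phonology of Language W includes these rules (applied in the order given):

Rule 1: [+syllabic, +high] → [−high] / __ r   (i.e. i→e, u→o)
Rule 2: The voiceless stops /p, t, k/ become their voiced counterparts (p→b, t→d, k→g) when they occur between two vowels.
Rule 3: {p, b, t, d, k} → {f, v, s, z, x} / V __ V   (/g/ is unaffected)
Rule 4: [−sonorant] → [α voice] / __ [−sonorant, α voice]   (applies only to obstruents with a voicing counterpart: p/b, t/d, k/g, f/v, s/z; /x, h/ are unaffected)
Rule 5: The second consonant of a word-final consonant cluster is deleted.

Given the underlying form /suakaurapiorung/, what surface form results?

Rule 1 (pre-rhotic lowering): /u/ is a high vowel immediately before /r/, so it lowers to [o]. /suakaurapiorung/ → suakaorapiorung.
Rule 2 (intervocalic voicing): /k/ is a voiceless stop between vowels /a/ and /a/, so it voices to [g]. /p/ is a voiceless stop between vowels /a/ and /i/, so it voices to [b]. /suakaorapiorung/ → suagaorabiorung.
Rule 3 (intervocalic spirantization): /b/ is a stop between vowels /a/ and /i/, so it spirantizes to the fricative [v]. /suagaorabiorung/ → suagaoraviorung.
Rule 4 (regressive voicing assimilation): no segment meets the environment; /suagaoraviorung/ is unchanged.
Rule 5 (final cluster simplification): /g/ is the second consonant of a word-final cluster /ng/, so it deletes. /suagaoraviorung/ → suagaoraviorun.

suagaoraviorun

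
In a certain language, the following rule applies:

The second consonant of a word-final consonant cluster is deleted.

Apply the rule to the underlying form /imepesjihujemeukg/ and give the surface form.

imepesjihujemeuk

/g/ is the second consonant of a word-final cluster /kg/, so it deletes.
The other instances of /m/, /p/, /s/, /j/, /h/, /k/ do not occur in the required environment and remain unchanged.
Surface form: [imepesjihujemeuk].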